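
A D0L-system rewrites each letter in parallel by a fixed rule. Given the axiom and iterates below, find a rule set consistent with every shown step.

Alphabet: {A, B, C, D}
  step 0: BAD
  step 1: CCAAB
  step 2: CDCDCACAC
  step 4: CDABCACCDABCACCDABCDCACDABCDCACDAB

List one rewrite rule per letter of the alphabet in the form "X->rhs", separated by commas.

  step 1 ⇒ step 2: CCAAB ⇒ CD·CD·CA·CA·C
    A ↦ CA
    B ↦ C
    C ↦ CD
  step 0 ⇒ step 1: BAD ⇒ C·CA·AB
    D ↦ AB

A->CA, B->C, C->CD, D->AB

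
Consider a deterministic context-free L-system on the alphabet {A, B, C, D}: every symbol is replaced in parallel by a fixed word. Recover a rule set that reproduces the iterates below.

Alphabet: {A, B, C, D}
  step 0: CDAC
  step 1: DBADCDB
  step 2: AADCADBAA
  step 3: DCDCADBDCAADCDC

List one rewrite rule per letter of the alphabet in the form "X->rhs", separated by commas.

A->DC, B->A, C->DB, D->A

  step 2 ⇒ step 3: AADCADBAA ⇒ DC·DC·A·DB·DC·A·A·DC·DC
    A ↦ DC
    B ↦ A
    C ↦ DB
    D ↦ A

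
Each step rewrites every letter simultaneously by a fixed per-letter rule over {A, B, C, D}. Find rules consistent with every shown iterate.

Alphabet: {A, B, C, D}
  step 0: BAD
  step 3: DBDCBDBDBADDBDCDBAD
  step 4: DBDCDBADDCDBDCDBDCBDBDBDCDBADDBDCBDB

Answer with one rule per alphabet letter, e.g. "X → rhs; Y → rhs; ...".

  step 3 ⇒ step 4: DBDCBDBDBADDBDCDBAD ⇒ DB·DC·DB·AD·DC·DB·DC·DB·DC·B·DB·DB·DC·DB·AD·DB·DC·B·DB
    A ↦ B
    B ↦ DC
    C ↦ AD
    D ↦ DB

A->B, B->DC, C->AD, D->DB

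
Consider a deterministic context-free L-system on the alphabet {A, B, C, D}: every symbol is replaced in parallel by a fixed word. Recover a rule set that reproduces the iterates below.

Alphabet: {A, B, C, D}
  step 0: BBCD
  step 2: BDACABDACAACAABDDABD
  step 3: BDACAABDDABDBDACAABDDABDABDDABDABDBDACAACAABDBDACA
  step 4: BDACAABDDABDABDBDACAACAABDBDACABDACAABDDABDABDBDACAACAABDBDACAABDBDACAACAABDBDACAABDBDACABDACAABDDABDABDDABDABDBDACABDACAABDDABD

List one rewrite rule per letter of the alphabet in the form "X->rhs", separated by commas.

  step 3 ⇒ step 4: BDACAABDDABDBDACAABDDABDABDDABDABDBDACAACAABDBDACA ⇒ BD·ACA·ABD·D·ABD·ABD·BD·ACA·ACA·ABD·BD·ACA·BD·ACA·ABD·D·ABD·ABD·BD·ACA·ACA·ABD·BD·ACA·ABD·BD·ACA·ACA·ABD·BD·ACA·ABD·BD·ACA·BD·ACA·ABD·D·ABD·ABD·D·ABD·ABD·BD·ACA·BD·ACA·ABD·D·ABD
    A ↦ ABD
    B ↦ BD
    C ↦ D
    D ↦ ACA

A->ABD, B->BD, C->D, D->ACA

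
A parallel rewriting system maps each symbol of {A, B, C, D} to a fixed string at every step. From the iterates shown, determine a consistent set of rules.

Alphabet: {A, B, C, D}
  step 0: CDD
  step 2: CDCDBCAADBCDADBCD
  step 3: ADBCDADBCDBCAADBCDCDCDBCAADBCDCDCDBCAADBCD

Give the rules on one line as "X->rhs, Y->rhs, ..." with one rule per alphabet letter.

A->CD, B->BCA, C->ADB, D->CD

  step 2 ⇒ step 3: CDCDBCAADBCDADBCD ⇒ ADB·CD·ADB·CD·BCA·ADB·CD·CD·CD·BCA·ADB·CD·CD·CD·BCA·ADB·CD
    A ↦ CD
    B ↦ BCA
    C ↦ ADB
    D ↦ CD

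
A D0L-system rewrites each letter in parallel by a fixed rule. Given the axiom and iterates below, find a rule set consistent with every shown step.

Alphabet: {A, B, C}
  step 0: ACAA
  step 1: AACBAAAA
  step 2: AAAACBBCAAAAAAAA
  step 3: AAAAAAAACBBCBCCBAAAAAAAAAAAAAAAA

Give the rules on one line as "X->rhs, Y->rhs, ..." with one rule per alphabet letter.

  step 2 ⇒ step 3: AAAACBBCAAAAAAAA ⇒ AA·AA·AA·AA·CB·BC·BC·CB·AA·AA·AA·AA·AA·AA·AA·AA
    A ↦ AA
    B ↦ BC
    C ↦ CB

A->AA, B->BC, C->CB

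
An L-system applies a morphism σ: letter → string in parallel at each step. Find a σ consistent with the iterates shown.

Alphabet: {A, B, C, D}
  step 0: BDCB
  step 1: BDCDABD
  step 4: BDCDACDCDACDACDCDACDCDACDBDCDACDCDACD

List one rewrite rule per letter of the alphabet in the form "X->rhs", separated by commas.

  step 0 ⇒ step 1: BDCB ⇒ BD·CD·A·BD
    B ↦ BD
    C ↦ A
    D ↦ CD
    A ↦ CD  (constrained at step 1)

A->CD, B->BD, C->A, D->CD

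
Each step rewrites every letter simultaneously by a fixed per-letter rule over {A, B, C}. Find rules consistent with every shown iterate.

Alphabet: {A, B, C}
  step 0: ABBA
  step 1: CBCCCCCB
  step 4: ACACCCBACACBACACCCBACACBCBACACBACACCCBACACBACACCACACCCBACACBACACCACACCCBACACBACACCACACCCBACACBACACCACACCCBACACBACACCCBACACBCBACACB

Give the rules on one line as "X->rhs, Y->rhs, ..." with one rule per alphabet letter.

  step 0 ⇒ step 1: ABBA ⇒ CB·CC·CC·CB
    A ↦ CB
    B ↦ CC
    C ↦ ACA  (constrained at step 1)

A->CB, B->CC, C->ACA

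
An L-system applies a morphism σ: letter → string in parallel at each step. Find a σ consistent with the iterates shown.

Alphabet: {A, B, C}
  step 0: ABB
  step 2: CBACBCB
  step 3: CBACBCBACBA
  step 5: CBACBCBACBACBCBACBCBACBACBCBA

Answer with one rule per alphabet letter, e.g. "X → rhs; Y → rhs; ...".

  step 2 ⇒ step 3: CBACBCB ⇒ CB·A·CB·CB·A·CB·A
    A ↦ CB
    B ↦ A
    C ↦ CB

A->CB, B->A, C->CB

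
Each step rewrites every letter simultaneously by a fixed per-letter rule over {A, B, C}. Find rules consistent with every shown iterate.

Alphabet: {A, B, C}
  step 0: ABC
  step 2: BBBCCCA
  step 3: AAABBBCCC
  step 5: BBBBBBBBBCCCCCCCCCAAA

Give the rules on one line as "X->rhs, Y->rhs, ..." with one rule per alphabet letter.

  step 2 ⇒ step 3: BBBCCCA ⇒ A·A·A·B·B·B·CCC
    A ↦ CCC
    B ↦ A
    C ↦ B

A->CCC, B->A, C->B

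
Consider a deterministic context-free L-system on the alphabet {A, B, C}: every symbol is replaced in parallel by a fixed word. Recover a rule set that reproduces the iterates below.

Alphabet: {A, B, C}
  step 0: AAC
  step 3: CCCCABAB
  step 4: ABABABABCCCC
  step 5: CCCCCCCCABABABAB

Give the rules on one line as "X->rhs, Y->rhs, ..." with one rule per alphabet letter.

A->C, B->C, C->AB

  step 4 ⇒ step 5: ABABABABCCCC ⇒ C·C·C·C·C·C·C·C·AB·AB·AB·AB
    A ↦ C
    B ↦ C
    C ↦ AB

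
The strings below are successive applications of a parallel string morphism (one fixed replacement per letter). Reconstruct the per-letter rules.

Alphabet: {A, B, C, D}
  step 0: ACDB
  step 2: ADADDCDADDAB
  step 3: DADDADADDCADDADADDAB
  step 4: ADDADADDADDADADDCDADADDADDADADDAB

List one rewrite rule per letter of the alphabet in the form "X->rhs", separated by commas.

  step 3 ⇒ step 4: DADDADADDCADDADADDAB ⇒ AD·D·AD·AD·D·AD·D·AD·AD·DC·D·AD·AD·D·AD·D·AD·AD·D·AB
    A ↦ D
    B ↦ AB
    C ↦ DC
    D ↦ AD

A->D, B->AB, C->DC, D->AD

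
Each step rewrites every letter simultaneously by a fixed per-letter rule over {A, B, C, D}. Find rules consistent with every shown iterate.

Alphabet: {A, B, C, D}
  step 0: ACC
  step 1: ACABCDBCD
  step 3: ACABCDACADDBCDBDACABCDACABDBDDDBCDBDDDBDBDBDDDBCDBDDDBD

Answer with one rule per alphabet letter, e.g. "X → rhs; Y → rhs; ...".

A->ACA, B->DD, C->BCD, D->BD

  step 0 ⇒ step 1: ACC ⇒ ACA·BCD·BCD
    A ↦ ACA
    C ↦ BCD
    B ↦ DD  (constrained at step 1)
    D ↦ BD  (constrained at step 1)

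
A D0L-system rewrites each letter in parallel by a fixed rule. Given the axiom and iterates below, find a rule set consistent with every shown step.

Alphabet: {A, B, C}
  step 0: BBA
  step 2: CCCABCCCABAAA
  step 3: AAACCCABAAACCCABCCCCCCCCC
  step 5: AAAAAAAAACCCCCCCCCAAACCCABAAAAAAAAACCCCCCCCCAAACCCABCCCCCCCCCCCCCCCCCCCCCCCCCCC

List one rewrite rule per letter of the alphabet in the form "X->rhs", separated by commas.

  step 2 ⇒ step 3: CCCABCCCABAAA ⇒ A·A·A·CCC·AB·A·A·A·CCC·AB·CCC·CCC·CCC
    A ↦ CCC
    B ↦ AB
    C ↦ A

A->CCC, B->AB, C->A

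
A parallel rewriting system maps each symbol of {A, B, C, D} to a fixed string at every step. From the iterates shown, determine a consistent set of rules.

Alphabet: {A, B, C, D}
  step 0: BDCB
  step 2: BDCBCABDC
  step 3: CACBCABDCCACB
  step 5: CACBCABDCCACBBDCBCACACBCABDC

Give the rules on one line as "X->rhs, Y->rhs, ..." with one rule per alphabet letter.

A->DC, B->CA, C->B, D->C

  step 2 ⇒ step 3: BDCBCABDC ⇒ CA·C·B·CA·B·DC·CA·C·B
    A ↦ DC
    B ↦ CA
    C ↦ B
    D ↦ C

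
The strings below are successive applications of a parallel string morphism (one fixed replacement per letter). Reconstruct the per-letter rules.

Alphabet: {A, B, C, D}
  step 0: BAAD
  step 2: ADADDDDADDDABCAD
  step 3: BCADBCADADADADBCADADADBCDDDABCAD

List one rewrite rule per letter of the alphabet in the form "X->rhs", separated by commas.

  step 2 ⇒ step 3: ADADDDDADDDABCAD ⇒ BC·AD·BC·AD·AD·AD·AD·BC·AD·AD·AD·BC·DD·DA·BC·AD
    A ↦ BC
    B ↦ DD
    C ↦ DA
    D ↦ AD

A->BC, B->DD, C->DA, D->AD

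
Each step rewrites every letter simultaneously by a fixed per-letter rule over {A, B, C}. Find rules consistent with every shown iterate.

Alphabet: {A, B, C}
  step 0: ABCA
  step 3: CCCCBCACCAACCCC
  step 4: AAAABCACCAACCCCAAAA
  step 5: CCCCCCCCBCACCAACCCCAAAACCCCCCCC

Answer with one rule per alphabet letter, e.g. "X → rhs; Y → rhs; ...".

  step 4 ⇒ step 5: AAAABCACCAACCCCAAAA ⇒ CC·CC·CC·CC·BC·A·CC·A·A·CC·CC·A·A·A·A·CC·CC·CC·CC
    A ↦ CC
    B ↦ BC
    C ↦ A

A->CC, B->BC, C->A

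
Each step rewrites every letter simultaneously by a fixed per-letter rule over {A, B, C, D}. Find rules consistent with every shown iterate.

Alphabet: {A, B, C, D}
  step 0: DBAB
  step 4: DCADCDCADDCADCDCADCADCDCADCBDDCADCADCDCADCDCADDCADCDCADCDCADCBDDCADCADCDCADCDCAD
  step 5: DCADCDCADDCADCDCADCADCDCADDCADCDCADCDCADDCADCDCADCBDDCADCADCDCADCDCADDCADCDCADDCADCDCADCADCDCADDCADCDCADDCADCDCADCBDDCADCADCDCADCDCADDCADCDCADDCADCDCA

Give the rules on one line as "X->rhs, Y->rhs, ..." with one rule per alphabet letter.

  step 4 ⇒ step 5: DCADCDCADDCADCDCADCADCDCADCBDDCADCADCDCADCDCADDCADCDCADCDCADCBDDCADCADCDCADCDCAD ⇒ DCA·D·C·DCA·D·DCA·D·C·DCA·DCA·D·C·DCA·D·DCA·D·C·DCA·D·C·DCA·D·DCA·D·C·DCA·D·CBD·DCA·DCA·D·C·DCA·D·C·DCA·D·DCA·D·C·DCA·D·DCA·D·C·DCA·DCA·D·C·DCA·D·DCA·D·C·DCA·D·DCA·D·C·DCA·D·CBD·DCA·DCA·D·C·DCA·D·C·DCA·D·DCA·D·C·DCA·D·DCA·D·C·DCA
    A ↦ C
    B ↦ CBD
    C ↦ D
    D ↦ DCA

A->C, B->CBD, C->D, D->DCA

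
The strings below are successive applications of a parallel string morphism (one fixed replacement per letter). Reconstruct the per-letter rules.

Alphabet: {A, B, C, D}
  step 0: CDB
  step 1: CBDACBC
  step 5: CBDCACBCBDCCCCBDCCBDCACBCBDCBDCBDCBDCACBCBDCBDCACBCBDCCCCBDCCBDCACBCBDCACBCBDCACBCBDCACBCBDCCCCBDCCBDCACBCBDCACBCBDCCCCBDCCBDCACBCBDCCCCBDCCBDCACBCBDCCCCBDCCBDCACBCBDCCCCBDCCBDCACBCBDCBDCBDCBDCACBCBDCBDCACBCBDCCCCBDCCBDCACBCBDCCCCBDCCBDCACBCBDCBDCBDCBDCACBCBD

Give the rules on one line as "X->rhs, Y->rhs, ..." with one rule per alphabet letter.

A->CCC, B->C, C->CBD, D->ACB

  step 0 ⇒ step 1: CDB ⇒ CBD·ACB·C
    B ↦ C
    C ↦ CBD
    D ↦ ACB
    A ↦ CCC  (constrained at step 1)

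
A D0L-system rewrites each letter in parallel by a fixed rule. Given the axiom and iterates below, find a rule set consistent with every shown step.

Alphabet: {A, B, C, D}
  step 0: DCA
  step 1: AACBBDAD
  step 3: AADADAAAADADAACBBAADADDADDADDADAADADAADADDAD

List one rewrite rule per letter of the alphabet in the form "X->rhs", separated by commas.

A->DAD, B->A, C->CBB, D->AA

  step 0 ⇒ step 1: DCA ⇒ AA·CBB·DAD
    A ↦ DAD
    C ↦ CBB
    D ↦ AA
    B ↦ A  (constrained at step 1)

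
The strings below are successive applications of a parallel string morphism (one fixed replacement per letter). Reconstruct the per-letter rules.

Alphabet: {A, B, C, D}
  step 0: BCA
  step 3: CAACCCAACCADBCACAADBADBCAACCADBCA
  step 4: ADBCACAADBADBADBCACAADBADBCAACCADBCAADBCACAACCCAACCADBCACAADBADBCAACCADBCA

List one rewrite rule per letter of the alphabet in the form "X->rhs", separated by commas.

A->CA, B->CC, C->ADB, D->A

  step 3 ⇒ step 4: CAACCCAACCADBCACAADBADBCAACCADBCA ⇒ ADB·CA·CA·ADB·ADB·ADB·CA·CA·ADB·ADB·CA·A·CC·ADB·CA·ADB·CA·CA·A·CC·CA·A·CC·ADB·CA·CA·ADB·ADB·CA·A·CC·ADB·CA
    A ↦ CA
    B ↦ CC
    C ↦ ADB
    D ↦ A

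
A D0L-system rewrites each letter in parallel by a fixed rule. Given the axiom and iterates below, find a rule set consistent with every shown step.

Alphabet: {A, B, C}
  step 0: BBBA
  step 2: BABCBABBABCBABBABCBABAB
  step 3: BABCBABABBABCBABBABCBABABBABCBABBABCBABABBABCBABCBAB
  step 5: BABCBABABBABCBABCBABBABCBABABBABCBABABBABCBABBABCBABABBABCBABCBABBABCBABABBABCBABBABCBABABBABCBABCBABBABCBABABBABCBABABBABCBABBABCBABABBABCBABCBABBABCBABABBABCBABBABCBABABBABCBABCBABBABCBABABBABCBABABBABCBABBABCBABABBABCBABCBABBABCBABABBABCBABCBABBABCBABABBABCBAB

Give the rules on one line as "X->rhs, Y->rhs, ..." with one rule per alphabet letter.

  step 2 ⇒ step 3: BABCBABBABCBABBABCBABAB ⇒ BAB·C·BAB·AB·BAB·C·BAB·BAB·C·BAB·AB·BAB·C·BAB·BAB·C·BAB·AB·BAB·C·BAB·C·BAB
    A ↦ C
    B ↦ BAB
    C ↦ AB

A->C, B->BAB, C->AB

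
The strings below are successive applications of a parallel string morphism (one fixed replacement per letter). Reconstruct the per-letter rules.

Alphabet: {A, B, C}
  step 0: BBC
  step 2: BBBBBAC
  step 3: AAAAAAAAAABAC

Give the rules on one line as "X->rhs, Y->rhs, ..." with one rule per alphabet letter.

A->B, B->AA, C->AC

  step 2 ⇒ step 3: BBBBBAC ⇒ AA·AA·AA·AA·AA·B·AC
    A ↦ B
    B ↦ AA
    C ↦ AC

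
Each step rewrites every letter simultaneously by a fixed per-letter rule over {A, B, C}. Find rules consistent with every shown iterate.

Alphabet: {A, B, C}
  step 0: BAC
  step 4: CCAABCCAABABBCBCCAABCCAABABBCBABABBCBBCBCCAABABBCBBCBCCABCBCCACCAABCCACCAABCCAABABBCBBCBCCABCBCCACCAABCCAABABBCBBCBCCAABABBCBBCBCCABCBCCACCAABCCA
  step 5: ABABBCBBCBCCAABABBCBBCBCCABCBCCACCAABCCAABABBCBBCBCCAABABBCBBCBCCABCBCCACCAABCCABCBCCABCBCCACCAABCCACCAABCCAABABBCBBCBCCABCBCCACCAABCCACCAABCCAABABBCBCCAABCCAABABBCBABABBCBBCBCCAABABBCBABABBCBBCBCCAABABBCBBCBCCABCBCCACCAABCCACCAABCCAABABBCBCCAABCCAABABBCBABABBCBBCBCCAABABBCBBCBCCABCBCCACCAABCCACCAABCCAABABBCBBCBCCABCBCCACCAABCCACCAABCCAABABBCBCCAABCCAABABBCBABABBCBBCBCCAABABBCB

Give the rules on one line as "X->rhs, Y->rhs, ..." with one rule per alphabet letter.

A->BCB, B->CCA, C->AB

  step 4 ⇒ step 5: CCAABCCAABABBCBCCAABCCAABABBCBABABBCBBCBCCAABABBCBBCBCCABCBCCACCAABCCACCAABCCAABABBCBBCBCCABCBCCACCAABCCAABABBCBBCBCCAABABBCBBCBCCABCBCCACCAABCCA ⇒ AB·AB·BCB·BCB·CCA·AB·AB·BCB·BCB·CCA·BCB·CCA·CCA·AB·CCA·AB·AB·BCB·BCB·CCA·AB·AB·BCB·BCB·CCA·BCB·CCA·CCA·AB·CCA·BCB·CCA·BCB·CCA·CCA·AB·CCA·CCA·AB·CCA·AB·AB·BCB·BCB·CCA·BCB·CCA·CCA·AB·CCA·CCA·AB·CCA·AB·AB·BCB·CCA·AB·CCA·AB·AB·BCB·AB·AB·BCB·BCB·CCA·AB·AB·BCB·AB·AB·BCB·BCB·CCA·AB·AB·BCB·BCB·CCA·BCB·CCA·CCA·AB·CCA·CCA·AB·CCA·AB·AB·BCB·CCA·AB·CCA·AB·AB·BCB·AB·AB·BCB·BCB·CCA·AB·AB·BCB·BCB·CCA·BCB·CCA·CCA·AB·CCA·CCA·AB·CCA·AB·AB·BCB·BCB·CCA·BCB·CCA·CCA·AB·CCA·CCA·AB·CCA·AB·AB·BCB·CCA·AB·CCA·AB·AB·BCB·AB·AB·BCB·BCB·CCA·AB·AB·BCB
    A ↦ BCB
    B ↦ CCA
    C ↦ AB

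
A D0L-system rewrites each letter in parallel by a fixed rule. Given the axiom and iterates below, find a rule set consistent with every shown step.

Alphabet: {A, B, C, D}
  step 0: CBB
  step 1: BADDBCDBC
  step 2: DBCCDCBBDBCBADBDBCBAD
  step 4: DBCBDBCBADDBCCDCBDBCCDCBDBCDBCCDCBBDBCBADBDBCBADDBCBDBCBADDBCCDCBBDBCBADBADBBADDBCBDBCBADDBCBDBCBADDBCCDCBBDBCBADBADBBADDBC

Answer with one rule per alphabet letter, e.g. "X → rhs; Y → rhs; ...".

A->CDC, B->DBC, C->BAD, D->B

  step 1 ⇒ step 2: BADDBCDBC ⇒ DBC·CDC·B·B·DBC·BAD·B·DBC·BAD
    A ↦ CDC
    B ↦ DBC
    C ↦ BAD
    D ↦ B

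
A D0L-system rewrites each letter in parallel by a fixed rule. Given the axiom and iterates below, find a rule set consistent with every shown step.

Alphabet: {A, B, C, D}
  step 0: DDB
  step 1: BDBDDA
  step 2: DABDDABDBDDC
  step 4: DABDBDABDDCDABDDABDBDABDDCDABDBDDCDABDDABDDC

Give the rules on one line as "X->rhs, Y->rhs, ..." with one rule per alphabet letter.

A->DC, B->DA, C->A, D->BD

  step 1 ⇒ step 2: BDBDDA ⇒ DA·BD·DA·BD·BD·DC
    A ↦ DC
    B ↦ DA
    D ↦ BD
    C ↦ A  (constrained at step 2)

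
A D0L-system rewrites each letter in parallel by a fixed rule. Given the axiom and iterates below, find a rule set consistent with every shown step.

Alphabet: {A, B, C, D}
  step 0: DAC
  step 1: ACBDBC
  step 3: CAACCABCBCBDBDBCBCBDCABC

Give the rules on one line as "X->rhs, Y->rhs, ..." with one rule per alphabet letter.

  step 0 ⇒ step 1: DAC ⇒ AC·BD·BC
    A ↦ BD
    C ↦ BC
    D ↦ AC
    B ↦ CA  (constrained at step 1)

A->BD, B->CA, C->BC, D->AC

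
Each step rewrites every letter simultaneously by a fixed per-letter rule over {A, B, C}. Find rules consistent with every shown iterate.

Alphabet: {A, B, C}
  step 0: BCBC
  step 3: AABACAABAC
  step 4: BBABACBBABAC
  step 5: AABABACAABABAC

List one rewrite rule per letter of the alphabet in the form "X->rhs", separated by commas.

A->B, B->A, C->AC

  step 4 ⇒ step 5: BBABACBBABAC ⇒ A·A·B·A·B·AC·A·A·B·A·B·AC
    A ↦ B
    B ↦ A
    C ↦ AC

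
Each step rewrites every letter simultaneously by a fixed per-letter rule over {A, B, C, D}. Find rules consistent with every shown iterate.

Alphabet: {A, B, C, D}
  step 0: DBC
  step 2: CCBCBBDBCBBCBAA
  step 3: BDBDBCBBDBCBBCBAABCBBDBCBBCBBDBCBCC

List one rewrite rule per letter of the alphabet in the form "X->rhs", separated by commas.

A->C, B->BCB, C->BD, D->AA

  step 2 ⇒ step 3: CCBCBBDBCBBCBAA ⇒ BD·BD·BCB·BD·BCB·BCB·AA·BCB·BD·BCB·BCB·BD·BCB·C·C
    A ↦ C
    B ↦ BCB
    C ↦ BD
    D ↦ AA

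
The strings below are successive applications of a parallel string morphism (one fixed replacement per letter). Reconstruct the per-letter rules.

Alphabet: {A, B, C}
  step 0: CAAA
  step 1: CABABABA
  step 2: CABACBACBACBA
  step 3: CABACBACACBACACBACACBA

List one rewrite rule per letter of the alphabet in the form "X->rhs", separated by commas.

  step 2 ⇒ step 3: CABACBACBACBA ⇒ CA·BA·C·BA·CA·C·BA·CA·C·BA·CA·C·BA
    A ↦ BA
    B ↦ C
    C ↦ CA

A->BA, B->C, C->CA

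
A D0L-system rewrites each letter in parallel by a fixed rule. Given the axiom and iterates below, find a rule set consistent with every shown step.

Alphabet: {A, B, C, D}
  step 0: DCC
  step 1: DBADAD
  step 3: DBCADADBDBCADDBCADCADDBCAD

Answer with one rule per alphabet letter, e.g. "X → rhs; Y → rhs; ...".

  step 0 ⇒ step 1: DCC ⇒ DB·AD·AD
    C ↦ AD
    D ↦ DB
    A ↦ B  (constrained at step 1)
    B ↦ CAD  (constrained at step 1)

A->B, B->CAD, C->AD, D->DB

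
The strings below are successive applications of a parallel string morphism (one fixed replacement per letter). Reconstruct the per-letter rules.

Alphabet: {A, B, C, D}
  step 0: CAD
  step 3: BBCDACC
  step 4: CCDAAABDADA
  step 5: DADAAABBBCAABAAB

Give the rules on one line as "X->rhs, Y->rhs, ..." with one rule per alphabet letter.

  step 4 ⇒ step 5: CCDAAABDADA ⇒ DA·DA·AA·B·B·B·C·AA·B·AA·B
    A ↦ B
    B ↦ C
    C ↦ DA
    D ↦ AA

A->B, B->C, C->DA, D->AA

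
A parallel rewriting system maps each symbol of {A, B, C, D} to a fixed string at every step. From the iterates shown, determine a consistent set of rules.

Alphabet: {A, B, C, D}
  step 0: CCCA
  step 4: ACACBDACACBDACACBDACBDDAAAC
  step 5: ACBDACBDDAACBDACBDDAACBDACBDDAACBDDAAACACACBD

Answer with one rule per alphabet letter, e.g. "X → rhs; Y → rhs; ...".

  step 4 ⇒ step 5: ACACBDACACBDACACBDACBDDAAAC ⇒ AC·BD·AC·BD·D·A·AC·BD·AC·BD·D·A·AC·BD·AC·BD·D·A·AC·BD·D·A·A·AC·AC·AC·BD
    A ↦ AC
    B ↦ D
    C ↦ BD
    D ↦ A

A->AC, B->D, C->BD, D->A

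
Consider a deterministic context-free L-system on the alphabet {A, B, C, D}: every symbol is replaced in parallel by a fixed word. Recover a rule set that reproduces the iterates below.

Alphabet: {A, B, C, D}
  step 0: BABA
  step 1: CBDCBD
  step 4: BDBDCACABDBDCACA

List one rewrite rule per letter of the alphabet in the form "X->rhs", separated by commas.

A->BD, B->C, C->BD, D->A

  step 0 ⇒ step 1: BABA ⇒ C·BD·C·BD
    A ↦ BD
    B ↦ C
    C ↦ BD  (constrained at step 1)
    D ↦ A  (constrained at step 1)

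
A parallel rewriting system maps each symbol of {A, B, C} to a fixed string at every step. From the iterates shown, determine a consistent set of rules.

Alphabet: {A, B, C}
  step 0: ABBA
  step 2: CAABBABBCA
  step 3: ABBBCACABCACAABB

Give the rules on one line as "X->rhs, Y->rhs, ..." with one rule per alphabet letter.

  step 2 ⇒ step 3: CAABBABBCA ⇒ AB·B·B·CA·CA·B·CA·CA·AB·B
    A ↦ B
    B ↦ CA
    C ↦ AB

A->B, B->CA, C->AB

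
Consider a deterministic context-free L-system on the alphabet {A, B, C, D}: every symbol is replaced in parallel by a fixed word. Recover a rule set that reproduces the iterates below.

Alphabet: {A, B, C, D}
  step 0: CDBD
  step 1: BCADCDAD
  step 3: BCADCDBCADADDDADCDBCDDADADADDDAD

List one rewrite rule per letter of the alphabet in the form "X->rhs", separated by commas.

A->DD, B->CD, C->BC, D->AD

  step 0 ⇒ step 1: CDBD ⇒ BC·AD·CD·AD
    B ↦ CD
    C ↦ BC
    D ↦ AD
    A ↦ DD  (constrained at step 1)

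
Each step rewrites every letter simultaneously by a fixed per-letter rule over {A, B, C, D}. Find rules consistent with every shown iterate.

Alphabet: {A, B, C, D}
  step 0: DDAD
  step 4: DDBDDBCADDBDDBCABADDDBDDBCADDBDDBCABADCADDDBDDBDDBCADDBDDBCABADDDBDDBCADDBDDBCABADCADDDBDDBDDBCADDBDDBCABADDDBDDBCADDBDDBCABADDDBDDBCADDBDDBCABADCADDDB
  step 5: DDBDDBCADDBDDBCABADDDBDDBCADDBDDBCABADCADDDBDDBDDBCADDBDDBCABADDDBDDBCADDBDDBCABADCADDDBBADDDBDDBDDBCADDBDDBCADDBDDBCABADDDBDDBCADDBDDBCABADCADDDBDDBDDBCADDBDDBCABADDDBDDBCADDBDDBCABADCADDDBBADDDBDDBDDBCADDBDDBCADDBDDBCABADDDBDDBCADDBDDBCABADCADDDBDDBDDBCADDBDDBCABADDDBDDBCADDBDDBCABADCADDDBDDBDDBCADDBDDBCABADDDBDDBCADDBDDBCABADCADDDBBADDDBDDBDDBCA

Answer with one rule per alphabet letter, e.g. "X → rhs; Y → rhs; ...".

  step 4 ⇒ step 5: DDBDDBCADDBDDBCABADDDBDDBCADDBDDBCABADCADDDBDDBDDBCADDBDDBCABADDDBDDBCADDBDDBCABADCADDDBDDBDDBCADDBDDBCABADDDBDDBCADDBDDBCABADDDBDDBCADDBDDBCABADCADDDB ⇒ DDB·DDB·CA·DDB·DDB·CA·BA·D·DDB·DDB·CA·DDB·DDB·CA·BA·D·CA·D·DDB·DDB·DDB·CA·DDB·DDB·CA·BA·D·DDB·DDB·CA·DDB·DDB·CA·BA·D·CA·D·DDB·BA·D·DDB·DDB·DDB·CA·DDB·DDB·CA·DDB·DDB·CA·BA·D·DDB·DDB·CA·DDB·DDB·CA·BA·D·CA·D·DDB·DDB·DDB·CA·DDB·DDB·CA·BA·D·DDB·DDB·CA·DDB·DDB·CA·BA·D·CA·D·DDB·BA·D·DDB·DDB·DDB·CA·DDB·DDB·CA·DDB·DDB·CA·BA·D·DDB·DDB·CA·DDB·DDB·CA·BA·D·CA·D·DDB·DDB·DDB·CA·DDB·DDB·CA·BA·D·DDB·DDB·CA·DDB·DDB·CA·BA·D·CA·D·DDB·DDB·DDB·CA·DDB·DDB·CA·BA·D·DDB·DDB·CA·DDB·DDB·CA·BA·D·CA·D·DDB·BA·D·DDB·DDB·DDB·CA
    A ↦ D
    B ↦ CA
    C ↦ BA
    D ↦ DDB

A->D, B->CA, C->BA, D->DDB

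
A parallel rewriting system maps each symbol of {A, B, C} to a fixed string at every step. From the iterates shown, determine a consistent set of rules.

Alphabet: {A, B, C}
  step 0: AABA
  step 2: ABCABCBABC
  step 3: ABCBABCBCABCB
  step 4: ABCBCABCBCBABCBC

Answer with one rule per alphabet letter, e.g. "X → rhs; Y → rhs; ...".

  step 3 ⇒ step 4: ABCBABCBCABCB ⇒ AB·C·B·C·AB·C·B·C·B·AB·C·B·C
    A ↦ AB
    B ↦ C
    C ↦ B

A->AB, B->C, C->B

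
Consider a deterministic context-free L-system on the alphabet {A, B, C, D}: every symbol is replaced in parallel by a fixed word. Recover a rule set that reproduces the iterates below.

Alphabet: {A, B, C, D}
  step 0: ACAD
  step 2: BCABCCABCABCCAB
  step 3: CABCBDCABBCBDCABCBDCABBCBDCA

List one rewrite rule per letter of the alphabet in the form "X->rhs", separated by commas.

A->CBD, B->CA, C->B, D->BC

  step 2 ⇒ step 3: BCABCCABCABCCAB ⇒ CA·B·CBD·CA·B·B·CBD·CA·B·CBD·CA·B·B·CBD·CA
    A ↦ CBD
    B ↦ CA
    C ↦ B
    D ↦ BC  (constrained at step 0)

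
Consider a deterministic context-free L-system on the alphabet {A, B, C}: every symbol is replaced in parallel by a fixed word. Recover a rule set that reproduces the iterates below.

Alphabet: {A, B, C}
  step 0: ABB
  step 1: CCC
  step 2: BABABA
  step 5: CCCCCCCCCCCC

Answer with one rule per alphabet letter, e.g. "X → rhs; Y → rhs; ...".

  step 1 ⇒ step 2: CCC ⇒ BA·BA·BA
    C ↦ BA
  step 0 ⇒ step 1: ABB ⇒ C·C·C
    A ↦ C
  step 0 ⇒ step 1: ABB ⇒ C·C·C
    B ↦ C

A->C, B->C, C->BA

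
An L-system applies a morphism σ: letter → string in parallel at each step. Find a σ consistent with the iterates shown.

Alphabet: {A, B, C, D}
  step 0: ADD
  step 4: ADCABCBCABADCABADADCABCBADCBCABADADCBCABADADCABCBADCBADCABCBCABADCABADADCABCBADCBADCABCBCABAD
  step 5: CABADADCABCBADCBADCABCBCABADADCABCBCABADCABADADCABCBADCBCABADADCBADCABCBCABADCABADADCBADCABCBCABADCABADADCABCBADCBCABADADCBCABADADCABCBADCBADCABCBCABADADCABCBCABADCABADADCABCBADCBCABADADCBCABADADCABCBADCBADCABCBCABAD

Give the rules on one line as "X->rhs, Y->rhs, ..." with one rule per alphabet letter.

A->CAB, B->CB, C->AD, D->AD

  step 4 ⇒ step 5: ADCABCBCABADCABADADCABCBADCBCABADADCBCABADADCABCBADCBADCABCBCABADCABADADCABCBADCBADCABCBCABAD ⇒ CAB·AD·AD·CAB·CB·AD·CB·AD·CAB·CB·CAB·AD·AD·CAB·CB·CAB·AD·CAB·AD·AD·CAB·CB·AD·CB·CAB·AD·AD·CB·AD·CAB·CB·CAB·AD·CAB·AD·AD·CB·AD·CAB·CB·CAB·AD·CAB·AD·AD·CAB·CB·AD·CB·CAB·AD·AD·CB·CAB·AD·AD·CAB·CB·AD·CB·AD·CAB·CB·CAB·AD·AD·CAB·CB·CAB·AD·CAB·AD·AD·CAB·CB·AD·CB·CAB·AD·AD·CB·CAB·AD·AD·CAB·CB·AD·CB·AD·CAB·CB·CAB·AD
    A ↦ CAB
    B ↦ CB
    C ↦ AD
    D ↦ AD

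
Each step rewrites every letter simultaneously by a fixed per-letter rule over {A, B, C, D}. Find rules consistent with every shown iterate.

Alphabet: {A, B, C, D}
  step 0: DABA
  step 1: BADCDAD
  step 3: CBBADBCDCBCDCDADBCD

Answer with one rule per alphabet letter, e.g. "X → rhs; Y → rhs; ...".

  step 0 ⇒ step 1: DABA ⇒ B·AD·CD·AD
    A ↦ AD
    B ↦ CD
    D ↦ B
    C ↦ CB  (constrained at step 1)

A->AD, B->CD, C->CB, D->B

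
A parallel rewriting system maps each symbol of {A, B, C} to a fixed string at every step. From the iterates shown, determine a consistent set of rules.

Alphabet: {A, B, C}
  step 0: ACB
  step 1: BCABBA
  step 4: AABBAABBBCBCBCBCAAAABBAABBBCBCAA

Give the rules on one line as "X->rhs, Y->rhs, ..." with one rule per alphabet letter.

A->BC, B->A, C->ABB

  step 0 ⇒ step 1: ACB ⇒ BC·ABB·A
    A ↦ BC
    B ↦ A
    C ↦ ABB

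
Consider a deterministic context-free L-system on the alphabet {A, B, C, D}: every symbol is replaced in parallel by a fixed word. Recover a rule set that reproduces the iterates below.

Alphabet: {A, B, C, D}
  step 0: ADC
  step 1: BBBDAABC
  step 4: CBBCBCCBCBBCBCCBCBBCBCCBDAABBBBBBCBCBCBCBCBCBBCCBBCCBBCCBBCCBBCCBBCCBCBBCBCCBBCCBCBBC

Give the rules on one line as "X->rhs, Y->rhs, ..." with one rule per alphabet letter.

  step 0 ⇒ step 1: ADC ⇒ BBB·DAA·BC
    A ↦ BBB
    C ↦ BC
    D ↦ DAA
    B ↦ CB  (constrained at step 1)

A->BBB, B->CB, C->BC, D->DAA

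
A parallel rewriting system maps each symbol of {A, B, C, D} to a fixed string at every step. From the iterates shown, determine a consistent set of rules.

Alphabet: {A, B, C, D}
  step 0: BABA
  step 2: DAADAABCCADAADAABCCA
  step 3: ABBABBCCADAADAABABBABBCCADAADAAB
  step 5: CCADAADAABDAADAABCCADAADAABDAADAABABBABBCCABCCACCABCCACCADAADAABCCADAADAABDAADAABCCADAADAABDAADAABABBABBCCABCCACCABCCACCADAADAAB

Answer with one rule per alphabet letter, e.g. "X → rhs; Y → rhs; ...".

A->B, B->CCA, C->DAA, D->A

  step 2 ⇒ step 3: DAADAABCCADAADAABCCA ⇒ A·B·B·A·B·B·CCA·DAA·DAA·B·A·B·B·A·B·B·CCA·DAA·DAA·B
    A ↦ B
    B ↦ CCA
    C ↦ DAA
    D ↦ A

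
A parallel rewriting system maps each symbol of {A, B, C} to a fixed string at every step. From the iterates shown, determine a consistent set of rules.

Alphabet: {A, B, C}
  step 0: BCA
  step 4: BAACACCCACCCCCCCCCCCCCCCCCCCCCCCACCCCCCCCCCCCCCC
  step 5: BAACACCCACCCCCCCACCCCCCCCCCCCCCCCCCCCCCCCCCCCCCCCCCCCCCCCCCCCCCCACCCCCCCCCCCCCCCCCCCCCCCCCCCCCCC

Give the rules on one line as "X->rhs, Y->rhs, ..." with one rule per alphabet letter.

A->AC, B->BA, C->CC

  step 4 ⇒ step 5: BAACACCCACCCCCCCCCCCCCCCCCCCCCCCACCCCCCCCCCCCCCC ⇒ BA·AC·AC·CC·AC·CC·CC·CC·AC·CC·CC·CC·CC·CC·CC·CC·CC·CC·CC·CC·CC·CC·CC·CC·CC·CC·CC·CC·CC·CC·CC·CC·AC·CC·CC·CC·CC·CC·CC·CC·CC·CC·CC·CC·CC·CC·CC·CC
    A ↦ AC
    B ↦ BA
    C ↦ CC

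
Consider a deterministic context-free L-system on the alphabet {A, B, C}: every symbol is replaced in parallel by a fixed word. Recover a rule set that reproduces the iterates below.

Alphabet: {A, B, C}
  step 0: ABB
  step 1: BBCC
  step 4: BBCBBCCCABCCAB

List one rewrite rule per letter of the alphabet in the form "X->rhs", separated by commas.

A->BB, B->C, C->AB

  step 0 ⇒ step 1: ABB ⇒ BB·C·C
    A ↦ BB
    B ↦ C
    C ↦ AB  (constrained at step 1)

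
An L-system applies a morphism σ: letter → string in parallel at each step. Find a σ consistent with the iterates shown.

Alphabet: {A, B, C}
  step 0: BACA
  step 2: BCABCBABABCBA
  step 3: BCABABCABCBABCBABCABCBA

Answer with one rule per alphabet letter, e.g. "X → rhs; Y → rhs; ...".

  step 2 ⇒ step 3: BCABCBABABCBA ⇒ BC·A·BA·BC·A·BC·BA·BC·BA·BC·A·BC·BA
    A ↦ BA
    B ↦ BC
    C ↦ A

A->BA, B->BC, C->A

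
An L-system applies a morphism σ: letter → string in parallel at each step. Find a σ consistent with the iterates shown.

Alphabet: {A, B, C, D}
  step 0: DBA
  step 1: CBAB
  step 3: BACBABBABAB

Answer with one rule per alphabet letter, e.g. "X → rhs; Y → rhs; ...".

  step 0 ⇒ step 1: DBA ⇒ C·BA·B
    A ↦ B
    B ↦ BA
    D ↦ C
    C ↦ BD  (constrained at step 1)

A->B, B->BA, C->BD, D->C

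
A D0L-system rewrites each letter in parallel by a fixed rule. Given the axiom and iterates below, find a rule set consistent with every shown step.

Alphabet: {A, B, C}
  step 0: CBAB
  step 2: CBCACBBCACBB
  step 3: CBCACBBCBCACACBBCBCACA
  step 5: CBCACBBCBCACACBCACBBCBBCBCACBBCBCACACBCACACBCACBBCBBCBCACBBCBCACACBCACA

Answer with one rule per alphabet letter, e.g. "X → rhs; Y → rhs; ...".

A->B, B->CA, C->CB

  step 2 ⇒ step 3: CBCACBBCACBB ⇒ CB·CA·CB·B·CB·CA·CA·CB·B·CB·CA·CA
    A ↦ B
    B ↦ CA
    C ↦ CB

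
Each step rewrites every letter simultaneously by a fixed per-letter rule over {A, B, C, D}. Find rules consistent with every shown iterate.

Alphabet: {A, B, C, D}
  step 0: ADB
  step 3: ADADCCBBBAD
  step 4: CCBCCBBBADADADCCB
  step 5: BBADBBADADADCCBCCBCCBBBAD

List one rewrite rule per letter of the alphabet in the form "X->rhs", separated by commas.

A->C, B->AD, C->B, D->CB

  step 4 ⇒ step 5: CCBCCBBBADADADCCB ⇒ B·B·AD·B·B·AD·AD·AD·C·CB·C·CB·C·CB·B·B·AD
    A ↦ C
    B ↦ AD
    C ↦ B
    D ↦ CB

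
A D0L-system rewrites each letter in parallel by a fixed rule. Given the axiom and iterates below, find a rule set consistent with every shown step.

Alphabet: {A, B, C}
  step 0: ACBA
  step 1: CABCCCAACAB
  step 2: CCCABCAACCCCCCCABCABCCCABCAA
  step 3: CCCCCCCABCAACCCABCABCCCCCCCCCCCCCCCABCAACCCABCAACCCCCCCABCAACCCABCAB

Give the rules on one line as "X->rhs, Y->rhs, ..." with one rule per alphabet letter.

  step 2 ⇒ step 3: CCCABCAACCCCCCCABCABCCCABCAA ⇒ CC·CC·CC·CAB·CAA·CC·CAB·CAB·CC·CC·CC·CC·CC·CC·CC·CAB·CAA·CC·CAB·CAA·CC·CC·CC·CAB·CAA·CC·CAB·CAB
    A ↦ CAB
    B ↦ CAA
    C ↦ CC

A->CAB, B->CAA, C->CC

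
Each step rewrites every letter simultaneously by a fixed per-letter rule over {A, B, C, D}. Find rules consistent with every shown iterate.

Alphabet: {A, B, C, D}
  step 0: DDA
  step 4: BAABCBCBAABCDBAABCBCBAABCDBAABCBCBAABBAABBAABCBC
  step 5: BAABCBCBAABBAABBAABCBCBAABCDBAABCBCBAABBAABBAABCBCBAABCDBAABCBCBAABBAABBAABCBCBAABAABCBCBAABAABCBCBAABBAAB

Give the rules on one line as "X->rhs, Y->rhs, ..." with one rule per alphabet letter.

A->BC, B->BAA, C->B, D->CD

  step 4 ⇒ step 5: BAABCBCBAABCDBAABCBCBAABCDBAABCBCBAABBAABBAABCBC ⇒ BAA·BC·BC·BAA·B·BAA·B·BAA·BC·BC·BAA·B·CD·BAA·BC·BC·BAA·B·BAA·B·BAA·BC·BC·BAA·B·CD·BAA·BC·BC·BAA·B·BAA·B·BAA·BC·BC·BAA·BAA·BC·BC·BAA·BAA·BC·BC·BAA·B·BAA·B
    A ↦ BC
    B ↦ BAA
    C ↦ B
    D ↦ CD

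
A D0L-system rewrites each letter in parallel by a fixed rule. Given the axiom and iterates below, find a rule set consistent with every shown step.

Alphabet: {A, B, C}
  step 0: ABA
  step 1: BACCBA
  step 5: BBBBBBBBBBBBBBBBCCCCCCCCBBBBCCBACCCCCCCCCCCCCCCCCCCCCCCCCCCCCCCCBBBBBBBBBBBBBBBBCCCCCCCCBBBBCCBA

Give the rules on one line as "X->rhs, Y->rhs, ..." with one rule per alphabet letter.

A->BA, B->CC, C->BB

  step 0 ⇒ step 1: ABA ⇒ BA·CC·BA
    A ↦ BA
    B ↦ CC
    C ↦ BB  (constrained at step 1)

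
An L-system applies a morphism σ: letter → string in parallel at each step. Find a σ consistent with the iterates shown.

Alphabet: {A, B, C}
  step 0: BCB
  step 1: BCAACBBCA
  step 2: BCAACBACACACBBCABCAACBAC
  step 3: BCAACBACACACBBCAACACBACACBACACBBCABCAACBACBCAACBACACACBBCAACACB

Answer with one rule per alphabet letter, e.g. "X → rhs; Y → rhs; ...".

A->AC, B->BCA, C->ACB

  step 2 ⇒ step 3: BCAACBACACACBBCABCAACBAC ⇒ BCA·ACB·AC·AC·ACB·BCA·AC·ACB·AC·ACB·AC·ACB·BCA·BCA·ACB·AC·BCA·ACB·AC·AC·ACB·BCA·AC·ACB
    A ↦ AC
    B ↦ BCA
    C ↦ ACB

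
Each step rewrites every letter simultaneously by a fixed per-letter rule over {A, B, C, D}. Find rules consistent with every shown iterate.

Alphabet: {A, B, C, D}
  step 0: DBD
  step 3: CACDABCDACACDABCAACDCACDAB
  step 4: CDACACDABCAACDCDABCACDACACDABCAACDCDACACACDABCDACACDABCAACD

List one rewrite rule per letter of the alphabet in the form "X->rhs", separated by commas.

  step 3 ⇒ step 4: CACDABCDACACDABCAACDCACDAB ⇒ CDA·CA·CDA·B·CA·ACD·CDA·B·CA·CDA·CA·CDA·B·CA·ACD·CDA·CA·CA·CDA·B·CDA·CA·CDA·B·CA·ACD
    A ↦ CA
    B ↦ ACD
    C ↦ CDA
    D ↦ B

A->CA, B->ACD, C->CDA, D->B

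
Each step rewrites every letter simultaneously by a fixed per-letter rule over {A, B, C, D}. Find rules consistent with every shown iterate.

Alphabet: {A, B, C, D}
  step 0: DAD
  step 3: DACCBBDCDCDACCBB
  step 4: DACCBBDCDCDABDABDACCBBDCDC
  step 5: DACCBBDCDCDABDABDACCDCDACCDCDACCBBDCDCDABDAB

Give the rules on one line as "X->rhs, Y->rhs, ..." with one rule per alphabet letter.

A->CC, B->DC, C->B, D->DA

  step 4 ⇒ step 5: DACCBBDCDCDABDABDACCBBDCDC ⇒ DA·CC·B·B·DC·DC·DA·B·DA·B·DA·CC·DC·DA·CC·DC·DA·CC·B·B·DC·DC·DA·B·DA·B
    A ↦ CC
    B ↦ DC
    C ↦ B
    D ↦ DA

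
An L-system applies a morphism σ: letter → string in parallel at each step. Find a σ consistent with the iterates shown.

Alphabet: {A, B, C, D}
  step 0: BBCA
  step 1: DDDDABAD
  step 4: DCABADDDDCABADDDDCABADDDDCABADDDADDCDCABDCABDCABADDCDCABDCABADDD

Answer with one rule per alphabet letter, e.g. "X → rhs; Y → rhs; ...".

  step 0 ⇒ step 1: BBCA ⇒ DD·DD·AB·AD
    A ↦ AD
    B ↦ DD
    C ↦ AB
    D ↦ DC  (constrained at step 1)

A->AD, B->DD, C->AB, D->DC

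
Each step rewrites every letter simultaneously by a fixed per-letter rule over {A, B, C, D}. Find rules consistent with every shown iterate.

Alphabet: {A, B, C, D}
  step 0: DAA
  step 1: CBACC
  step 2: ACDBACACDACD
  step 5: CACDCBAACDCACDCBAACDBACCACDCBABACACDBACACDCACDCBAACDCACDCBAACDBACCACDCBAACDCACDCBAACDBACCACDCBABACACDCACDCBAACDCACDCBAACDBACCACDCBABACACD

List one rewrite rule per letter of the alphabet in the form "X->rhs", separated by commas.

A->C, B->BA, C->ACD, D->CBA

  step 1 ⇒ step 2: CBACC ⇒ ACD·BA·C·ACD·ACD
    A ↦ C
    B ↦ BA
    C ↦ ACD
  step 0 ⇒ step 1: DAA ⇒ CBA·C·C
    D ↦ CBA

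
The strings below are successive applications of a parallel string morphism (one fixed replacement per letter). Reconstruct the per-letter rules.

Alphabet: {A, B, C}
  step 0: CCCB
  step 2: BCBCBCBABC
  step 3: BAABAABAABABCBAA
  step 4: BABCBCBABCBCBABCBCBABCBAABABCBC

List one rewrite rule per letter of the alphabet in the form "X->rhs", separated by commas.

A->BC, B->BA, C->A

  step 3 ⇒ step 4: BAABAABAABABCBAA ⇒ BA·BC·BC·BA·BC·BC·BA·BC·BC·BA·BC·BA·A·BA·BC·BC
    A ↦ BC
    B ↦ BA
    C ↦ A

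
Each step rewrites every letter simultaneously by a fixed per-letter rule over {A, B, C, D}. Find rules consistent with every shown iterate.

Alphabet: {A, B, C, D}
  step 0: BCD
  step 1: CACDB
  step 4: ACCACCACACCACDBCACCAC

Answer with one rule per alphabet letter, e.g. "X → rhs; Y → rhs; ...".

  step 0 ⇒ step 1: BCD ⇒ C·AC·DB
    B ↦ C
    C ↦ AC
    D ↦ DB
    A ↦ C  (constrained at step 1)

A->C, B->C, C->AC, D->DB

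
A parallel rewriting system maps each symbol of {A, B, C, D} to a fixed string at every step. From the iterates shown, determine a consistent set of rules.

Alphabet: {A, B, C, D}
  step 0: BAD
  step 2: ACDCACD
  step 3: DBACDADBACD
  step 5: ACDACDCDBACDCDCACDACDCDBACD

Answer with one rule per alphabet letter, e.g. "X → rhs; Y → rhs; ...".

A->DB, B->C, C->A, D->CD

  step 2 ⇒ step 3: ACDCACD ⇒ DB·A·CD·A·DB·A·CD
    A ↦ DB
    C ↦ A
    D ↦ CD
    B ↦ C  (constrained at step 0)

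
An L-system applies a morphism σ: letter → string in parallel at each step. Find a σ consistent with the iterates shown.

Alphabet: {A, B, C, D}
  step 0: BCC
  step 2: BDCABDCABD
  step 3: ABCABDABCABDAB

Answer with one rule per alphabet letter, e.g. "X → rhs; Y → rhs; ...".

  step 2 ⇒ step 3: BDCABDCABD ⇒ A·B·CA·BD·A·B·CA·BD·A·B
    A ↦ BD
    B ↦ A
    C ↦ CA
    D ↦ B

A->BD, B->A, C->CA, D->B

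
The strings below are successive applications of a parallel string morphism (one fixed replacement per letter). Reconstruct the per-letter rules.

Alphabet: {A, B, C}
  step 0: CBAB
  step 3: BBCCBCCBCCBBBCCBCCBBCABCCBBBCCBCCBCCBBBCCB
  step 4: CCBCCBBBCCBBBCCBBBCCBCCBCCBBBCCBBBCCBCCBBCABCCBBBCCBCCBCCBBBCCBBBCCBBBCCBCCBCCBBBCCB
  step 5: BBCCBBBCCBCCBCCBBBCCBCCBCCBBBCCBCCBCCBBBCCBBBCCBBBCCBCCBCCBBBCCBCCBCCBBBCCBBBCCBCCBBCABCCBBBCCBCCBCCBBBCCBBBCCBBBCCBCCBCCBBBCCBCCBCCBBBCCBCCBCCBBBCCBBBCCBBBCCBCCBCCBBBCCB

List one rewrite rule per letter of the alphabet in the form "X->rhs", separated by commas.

A->CAB, B->CCB, C->B

  step 4 ⇒ step 5: CCBCCBBBCCBBBCCBBBCCBCCBCCBBBCCBBBCCBCCBBCABCCBBBCCBCCBCCBBBCCBBBCCBBBCCBCCBCCBBBCCB ⇒ B·B·CCB·B·B·CCB·CCB·CCB·B·B·CCB·CCB·CCB·B·B·CCB·CCB·CCB·B·B·CCB·B·B·CCB·B·B·CCB·CCB·CCB·B·B·CCB·CCB·CCB·B·B·CCB·B·B·CCB·CCB·B·CAB·CCB·B·B·CCB·CCB·CCB·B·B·CCB·B·B·CCB·B·B·CCB·CCB·CCB·B·B·CCB·CCB·CCB·B·B·CCB·CCB·CCB·B·B·CCB·B·B·CCB·B·B·CCB·CCB·CCB·B·B·CCB
    A ↦ CAB
    B ↦ CCB
    C ↦ B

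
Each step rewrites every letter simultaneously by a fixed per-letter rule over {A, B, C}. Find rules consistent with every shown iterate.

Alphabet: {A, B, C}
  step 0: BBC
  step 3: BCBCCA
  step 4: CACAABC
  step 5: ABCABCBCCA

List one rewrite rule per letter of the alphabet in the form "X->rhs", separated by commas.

A->BC, B->C, C->A

  step 4 ⇒ step 5: CACAABC ⇒ A·BC·A·BC·BC·C·A
    A ↦ BC
    B ↦ C
    C ↦ A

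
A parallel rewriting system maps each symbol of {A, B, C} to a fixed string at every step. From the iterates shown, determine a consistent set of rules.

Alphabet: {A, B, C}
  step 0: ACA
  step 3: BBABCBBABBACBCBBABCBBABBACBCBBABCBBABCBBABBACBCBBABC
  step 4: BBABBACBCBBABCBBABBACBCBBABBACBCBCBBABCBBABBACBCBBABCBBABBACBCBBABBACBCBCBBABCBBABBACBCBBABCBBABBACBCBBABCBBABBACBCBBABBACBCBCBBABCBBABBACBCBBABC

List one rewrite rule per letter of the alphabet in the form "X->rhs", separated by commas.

  step 3 ⇒ step 4: BBABCBBABBACBCBBABCBBABBACBCBBABCBBABCBBABBACBCBBABC ⇒ BBA·BBA·CBC·BBA·BC·BBA·BBA·CBC·BBA·BBA·CBC·BC·BBA·BC·BBA·BBA·CBC·BBA·BC·BBA·BBA·CBC·BBA·BBA·CBC·BC·BBA·BC·BBA·BBA·CBC·BBA·BC·BBA·BBA·CBC·BBA·BC·BBA·BBA·CBC·BBA·BBA·CBC·BC·BBA·BC·BBA·BBA·CBC·BBA·BC
    A ↦ CBC
    B ↦ BBA
    C ↦ BC

A->CBC, B->BBA, C->BC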